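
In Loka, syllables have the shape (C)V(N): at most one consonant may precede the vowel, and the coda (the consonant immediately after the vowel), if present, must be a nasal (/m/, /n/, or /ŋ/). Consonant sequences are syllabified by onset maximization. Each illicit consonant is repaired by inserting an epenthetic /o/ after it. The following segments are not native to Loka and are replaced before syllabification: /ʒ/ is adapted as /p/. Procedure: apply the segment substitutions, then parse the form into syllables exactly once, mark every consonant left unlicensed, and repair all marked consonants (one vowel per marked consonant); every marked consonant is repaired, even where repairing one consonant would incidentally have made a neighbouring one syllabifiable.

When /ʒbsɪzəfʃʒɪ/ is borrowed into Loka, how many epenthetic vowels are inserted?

After substitution the input is /pbsɪzəfʃpɪ/.
The unsyllabifiable consonants are /p/, /b/, /f/, /ʃ/; each receives one epenthetic vowel.

4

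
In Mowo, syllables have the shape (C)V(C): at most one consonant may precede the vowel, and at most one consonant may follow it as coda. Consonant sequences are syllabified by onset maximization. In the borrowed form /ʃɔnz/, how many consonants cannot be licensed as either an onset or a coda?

1

The consonants /z/ cannot be parsed into a legal (C)V(C) syllable (at most one coda consonant is licensed; onsets are limited to one consonant).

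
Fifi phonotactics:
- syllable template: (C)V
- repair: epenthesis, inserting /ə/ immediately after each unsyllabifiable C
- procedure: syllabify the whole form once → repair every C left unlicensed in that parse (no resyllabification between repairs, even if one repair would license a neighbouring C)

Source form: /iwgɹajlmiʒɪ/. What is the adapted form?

iwəgəɹajələmiʒɪ

Under (C)V, the unsyllabifiable consonants are /w/, /g/, /j/, /l/ (no codas are permitted; onsets are limited to one consonant).
Each unlicensed consonant becomes the onset of a new syllable: /w/ → /wə/, /g/ → /gə/, /j/ → /jə/, /l/ → /lə/.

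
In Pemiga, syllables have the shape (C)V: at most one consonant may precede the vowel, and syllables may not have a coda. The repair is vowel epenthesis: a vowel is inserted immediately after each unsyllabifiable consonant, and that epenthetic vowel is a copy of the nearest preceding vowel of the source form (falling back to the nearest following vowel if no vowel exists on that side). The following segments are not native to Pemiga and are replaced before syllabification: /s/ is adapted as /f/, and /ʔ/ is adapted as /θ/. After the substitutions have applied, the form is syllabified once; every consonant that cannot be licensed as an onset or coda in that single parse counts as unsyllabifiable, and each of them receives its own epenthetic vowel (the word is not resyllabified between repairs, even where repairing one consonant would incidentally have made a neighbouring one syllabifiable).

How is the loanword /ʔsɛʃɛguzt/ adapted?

Substitution: /ʔ/ → /θ/, /s/ → /f/, giving /θfɛʃɛguzt/.
The consonants /θ/, /z/, /t/ cannot be parsed into a legal (C)V syllable (no codas are permitted; onsets are limited to one consonant).
Each unlicensed consonant becomes the onset of a new syllable: /θ/ → /θɛ/, /z/ → /zu/, /t/ → /tu/.

θɛfɛʃɛguzutu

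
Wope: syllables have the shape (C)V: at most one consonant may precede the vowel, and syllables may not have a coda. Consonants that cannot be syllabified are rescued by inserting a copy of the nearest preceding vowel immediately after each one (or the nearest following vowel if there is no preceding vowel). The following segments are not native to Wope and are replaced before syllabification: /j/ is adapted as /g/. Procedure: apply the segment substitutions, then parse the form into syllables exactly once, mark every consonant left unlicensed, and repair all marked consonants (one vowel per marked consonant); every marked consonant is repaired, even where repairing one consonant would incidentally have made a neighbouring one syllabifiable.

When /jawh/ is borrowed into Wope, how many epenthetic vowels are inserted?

After substitution the input is /gawh/.
The unsyllabifiable consonants are /w/, /h/; each receives one epenthetic vowel.

2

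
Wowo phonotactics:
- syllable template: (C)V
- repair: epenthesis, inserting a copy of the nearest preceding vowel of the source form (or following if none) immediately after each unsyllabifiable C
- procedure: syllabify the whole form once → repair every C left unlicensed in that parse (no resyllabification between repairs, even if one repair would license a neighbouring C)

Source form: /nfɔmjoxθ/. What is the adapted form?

Under (C)V, the unsyllabifiable consonants are /n/, /m/, /x/, /θ/ (no codas are permitted; onsets are limited to one consonant).
Epenthesis after each stranded consonant: /n/ → /nɔ/, /m/ → /mɔ/, /x/ → /xo/, /θ/ → /θo/.

nɔfɔmɔjoxoθo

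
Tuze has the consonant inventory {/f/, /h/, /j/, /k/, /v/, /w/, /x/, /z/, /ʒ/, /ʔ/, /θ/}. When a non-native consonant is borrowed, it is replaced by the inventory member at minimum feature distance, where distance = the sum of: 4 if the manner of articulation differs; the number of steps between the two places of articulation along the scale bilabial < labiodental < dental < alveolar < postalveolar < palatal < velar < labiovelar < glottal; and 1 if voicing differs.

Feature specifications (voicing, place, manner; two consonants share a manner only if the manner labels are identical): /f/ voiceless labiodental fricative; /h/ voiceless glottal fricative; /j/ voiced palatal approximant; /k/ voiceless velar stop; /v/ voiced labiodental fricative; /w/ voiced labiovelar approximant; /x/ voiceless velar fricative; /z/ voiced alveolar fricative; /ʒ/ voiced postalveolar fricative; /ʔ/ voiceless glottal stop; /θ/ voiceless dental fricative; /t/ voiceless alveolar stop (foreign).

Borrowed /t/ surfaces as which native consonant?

k

/k/ is closest: same manner (stop), place distance 3 (alveolar→velar), same voicing; total 3. Next closest is /z/ at distance 5.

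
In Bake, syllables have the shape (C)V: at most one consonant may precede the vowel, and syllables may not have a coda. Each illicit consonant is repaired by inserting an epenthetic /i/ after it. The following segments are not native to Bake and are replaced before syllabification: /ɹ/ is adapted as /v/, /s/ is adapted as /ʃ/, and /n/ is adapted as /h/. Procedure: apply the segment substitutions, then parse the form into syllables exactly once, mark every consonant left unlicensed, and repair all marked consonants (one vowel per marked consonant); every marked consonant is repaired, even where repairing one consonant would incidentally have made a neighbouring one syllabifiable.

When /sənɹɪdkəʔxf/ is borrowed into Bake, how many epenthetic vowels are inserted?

After substitution the input is /ʃəhvɪdkəʔxf/.
The unsyllabifiable consonants are /h/, /d/, /ʔ/, /x/, /f/; each receives one epenthetic vowel.

5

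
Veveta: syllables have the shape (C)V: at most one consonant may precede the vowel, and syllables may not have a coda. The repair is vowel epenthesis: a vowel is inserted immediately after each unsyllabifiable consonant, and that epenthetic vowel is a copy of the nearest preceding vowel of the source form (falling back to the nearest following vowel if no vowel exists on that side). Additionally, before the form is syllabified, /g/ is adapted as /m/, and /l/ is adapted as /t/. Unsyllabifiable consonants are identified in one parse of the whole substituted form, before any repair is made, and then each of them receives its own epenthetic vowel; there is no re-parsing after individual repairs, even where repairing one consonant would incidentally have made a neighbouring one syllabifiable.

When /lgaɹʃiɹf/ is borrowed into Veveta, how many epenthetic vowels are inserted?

After substitution the input is /tmaɹʃiɹf/.
The unsyllabifiable consonants are /t/, /ɹ/, /ɹ/, /f/; each receives one epenthetic vowel.

4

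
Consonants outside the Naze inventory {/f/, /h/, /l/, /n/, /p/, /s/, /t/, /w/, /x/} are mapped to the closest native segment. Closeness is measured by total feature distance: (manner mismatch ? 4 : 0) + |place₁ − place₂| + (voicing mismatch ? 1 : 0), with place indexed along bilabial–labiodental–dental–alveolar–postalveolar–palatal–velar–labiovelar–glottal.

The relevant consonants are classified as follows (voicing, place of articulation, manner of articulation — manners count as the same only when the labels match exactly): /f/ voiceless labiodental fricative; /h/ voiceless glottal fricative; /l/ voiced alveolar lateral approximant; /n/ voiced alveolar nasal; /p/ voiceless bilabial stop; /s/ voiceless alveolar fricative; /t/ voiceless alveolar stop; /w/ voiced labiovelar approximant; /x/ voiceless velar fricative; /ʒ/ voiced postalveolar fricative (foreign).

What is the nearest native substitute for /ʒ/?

/s/ is closest: same manner (fricative), place distance 1 (postalveolar→alveolar), voicing differs (+1); total 2. Next closest is /x/ at distance 3.

s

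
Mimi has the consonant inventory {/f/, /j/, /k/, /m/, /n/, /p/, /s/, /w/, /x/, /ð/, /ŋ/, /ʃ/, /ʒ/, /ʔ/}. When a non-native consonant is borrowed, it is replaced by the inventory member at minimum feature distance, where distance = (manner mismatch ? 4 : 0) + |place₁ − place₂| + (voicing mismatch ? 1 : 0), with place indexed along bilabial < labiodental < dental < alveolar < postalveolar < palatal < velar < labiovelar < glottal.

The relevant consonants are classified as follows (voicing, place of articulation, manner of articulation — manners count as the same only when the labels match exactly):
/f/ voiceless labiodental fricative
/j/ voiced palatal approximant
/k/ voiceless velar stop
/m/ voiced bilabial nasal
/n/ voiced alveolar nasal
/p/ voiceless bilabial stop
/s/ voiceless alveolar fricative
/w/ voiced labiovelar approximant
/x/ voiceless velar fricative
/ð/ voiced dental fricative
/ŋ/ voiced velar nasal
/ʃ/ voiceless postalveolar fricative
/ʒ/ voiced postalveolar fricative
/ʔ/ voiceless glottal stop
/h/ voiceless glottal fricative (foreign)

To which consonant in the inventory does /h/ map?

x

/x/ is closest: same manner (fricative), place distance 2 (glottal→velar), same voicing; total 2. Next closest is /ʃ/ at distance 4.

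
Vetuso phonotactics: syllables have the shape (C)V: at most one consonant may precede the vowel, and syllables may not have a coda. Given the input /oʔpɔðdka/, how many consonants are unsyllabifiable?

3

Syllabifying with onset maximization leaves /ʔ/, /ð/, /d/ stranded (no codas are permitted; onsets are limited to one consonant).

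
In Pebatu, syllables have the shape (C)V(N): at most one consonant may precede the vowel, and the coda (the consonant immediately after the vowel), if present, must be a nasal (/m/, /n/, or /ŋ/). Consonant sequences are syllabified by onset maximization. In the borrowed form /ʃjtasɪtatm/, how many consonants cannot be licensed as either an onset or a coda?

4

Under (C)V(N), the unsyllabifiable consonants are /ʃ/, /j/, /t/, /m/ (only a nasal (/m/, /n/, or /ŋ/) is licensed in coda position; onsets are limited to one consonant).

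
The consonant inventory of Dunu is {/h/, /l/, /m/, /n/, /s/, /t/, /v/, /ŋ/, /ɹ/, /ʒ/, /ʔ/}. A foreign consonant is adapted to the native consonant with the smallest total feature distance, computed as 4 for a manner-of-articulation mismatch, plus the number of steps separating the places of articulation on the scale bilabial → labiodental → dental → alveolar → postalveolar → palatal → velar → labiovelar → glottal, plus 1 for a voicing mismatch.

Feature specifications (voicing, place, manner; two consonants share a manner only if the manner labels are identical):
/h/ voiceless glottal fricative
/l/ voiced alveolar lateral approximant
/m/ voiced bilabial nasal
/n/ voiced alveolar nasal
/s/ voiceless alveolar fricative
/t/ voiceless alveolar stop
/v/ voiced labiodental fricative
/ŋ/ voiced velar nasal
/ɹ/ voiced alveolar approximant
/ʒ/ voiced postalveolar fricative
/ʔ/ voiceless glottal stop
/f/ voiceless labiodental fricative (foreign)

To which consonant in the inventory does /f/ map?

/v/ is closest: same manner (fricative), place distance 0 (labiodental→labiodental), voicing differs (+1); total 1. Next closest is /s/ at distance 2.

v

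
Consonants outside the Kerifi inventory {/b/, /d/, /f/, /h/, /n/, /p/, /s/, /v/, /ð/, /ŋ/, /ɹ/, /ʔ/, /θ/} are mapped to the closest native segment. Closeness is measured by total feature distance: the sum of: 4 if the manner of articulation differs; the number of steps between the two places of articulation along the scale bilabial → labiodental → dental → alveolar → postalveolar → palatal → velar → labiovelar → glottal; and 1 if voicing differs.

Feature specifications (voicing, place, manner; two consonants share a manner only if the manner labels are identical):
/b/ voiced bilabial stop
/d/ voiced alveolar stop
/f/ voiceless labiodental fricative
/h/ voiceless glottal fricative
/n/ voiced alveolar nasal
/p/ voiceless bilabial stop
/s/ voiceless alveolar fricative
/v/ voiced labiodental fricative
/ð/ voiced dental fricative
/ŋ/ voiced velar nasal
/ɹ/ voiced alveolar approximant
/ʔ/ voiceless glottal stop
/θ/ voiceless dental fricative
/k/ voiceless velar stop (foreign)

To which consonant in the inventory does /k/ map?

/ʔ/ is closest: same manner (stop), place distance 2 (velar→glottal), same voicing; total 2. Next closest is /d/ at distance 4.

ʔ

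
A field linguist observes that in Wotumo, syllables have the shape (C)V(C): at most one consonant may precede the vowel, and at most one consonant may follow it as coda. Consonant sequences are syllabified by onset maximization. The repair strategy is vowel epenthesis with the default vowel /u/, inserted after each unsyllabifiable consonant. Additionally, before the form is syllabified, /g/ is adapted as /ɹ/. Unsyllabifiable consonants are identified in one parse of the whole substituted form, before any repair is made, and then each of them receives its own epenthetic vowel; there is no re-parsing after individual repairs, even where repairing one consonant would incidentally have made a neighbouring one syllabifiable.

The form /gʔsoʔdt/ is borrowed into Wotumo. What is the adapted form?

ɹuʔusoʔdutu

Substitution: /g/ → /ɹ/, giving /ɹʔsoʔdt/.
The consonants /ɹ/, /ʔ/, /d/, /t/ cannot be parsed into a legal (C)V(C) syllable (at most one coda consonant is licensed; onsets are limited to one consonant).
Epenthesis after each stranded consonant: /ɹ/ → /ɹu/, /ʔ/ → /ʔu/, /d/ → /du/, /t/ → /tu/.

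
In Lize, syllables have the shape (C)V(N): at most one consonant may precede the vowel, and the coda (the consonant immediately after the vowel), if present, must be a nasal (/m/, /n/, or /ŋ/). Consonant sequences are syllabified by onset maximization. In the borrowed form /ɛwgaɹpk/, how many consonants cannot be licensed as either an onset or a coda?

Syllabifying with onset maximization leaves /w/, /ɹ/, /p/, /k/ stranded (only a nasal (/m/, /n/, or /ŋ/) is licensed in coda position; onsets are limited to one consonant).

4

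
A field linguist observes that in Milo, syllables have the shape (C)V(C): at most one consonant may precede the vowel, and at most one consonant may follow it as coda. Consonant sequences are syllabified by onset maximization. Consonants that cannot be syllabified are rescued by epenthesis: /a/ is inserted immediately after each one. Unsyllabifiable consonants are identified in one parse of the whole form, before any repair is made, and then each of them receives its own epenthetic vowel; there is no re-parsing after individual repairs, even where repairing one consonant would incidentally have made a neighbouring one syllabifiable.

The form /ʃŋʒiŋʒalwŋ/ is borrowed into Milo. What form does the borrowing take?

The consonants /ʃ/, /ŋ/, /w/, /ŋ/ cannot be parsed into a legal (C)V(C) syllable (at most one coda consonant is licensed; onsets are limited to one consonant).
Inserting the epenthetic vowel yields /ʃ/ → /ʃa/, /ŋ/ → /ŋa/, /w/ → /wa/, /ŋ/ → /ŋa/.

ʃaŋaʒiŋʒalwaŋa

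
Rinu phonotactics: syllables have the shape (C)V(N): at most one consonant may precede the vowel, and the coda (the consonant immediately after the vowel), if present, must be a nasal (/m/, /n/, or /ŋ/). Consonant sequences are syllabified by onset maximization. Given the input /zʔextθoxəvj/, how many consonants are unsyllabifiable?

5

Syllabifying with onset maximization leaves /z/, /x/, /t/, /v/, /j/ stranded (only a nasal (/m/, /n/, or /ŋ/) is licensed in coda position; onsets are limited to one consonant).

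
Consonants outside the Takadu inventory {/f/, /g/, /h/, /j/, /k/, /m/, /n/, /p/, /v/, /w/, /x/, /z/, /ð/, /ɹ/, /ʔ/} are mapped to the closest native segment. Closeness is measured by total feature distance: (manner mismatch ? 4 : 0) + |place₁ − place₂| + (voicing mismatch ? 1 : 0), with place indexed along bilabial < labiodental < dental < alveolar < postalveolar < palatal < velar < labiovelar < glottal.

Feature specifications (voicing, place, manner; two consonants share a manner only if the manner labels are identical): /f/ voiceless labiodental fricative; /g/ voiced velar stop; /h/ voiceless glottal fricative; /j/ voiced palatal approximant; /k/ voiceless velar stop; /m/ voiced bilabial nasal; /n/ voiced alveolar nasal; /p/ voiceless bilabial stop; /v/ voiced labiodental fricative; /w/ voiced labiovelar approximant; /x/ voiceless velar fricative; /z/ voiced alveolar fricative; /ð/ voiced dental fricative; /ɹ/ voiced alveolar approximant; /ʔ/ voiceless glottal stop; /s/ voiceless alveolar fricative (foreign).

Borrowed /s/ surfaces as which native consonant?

z

/z/ is closest: same manner (fricative), place distance 0 (alveolar→alveolar), voicing differs (+1); total 1. Next closest is /f/ at distance 2.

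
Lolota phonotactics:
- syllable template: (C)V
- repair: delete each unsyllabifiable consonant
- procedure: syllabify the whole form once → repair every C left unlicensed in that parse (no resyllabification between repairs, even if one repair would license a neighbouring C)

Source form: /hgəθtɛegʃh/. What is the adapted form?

gətɛe

The consonants /h/, /θ/, /g/, /ʃ/, /h/ cannot be parsed into a legal (C)V syllable (no codas are permitted; onsets are limited to one consonant).
Deletion applies to /h/, /θ/, /g/, /ʃ/, /h/.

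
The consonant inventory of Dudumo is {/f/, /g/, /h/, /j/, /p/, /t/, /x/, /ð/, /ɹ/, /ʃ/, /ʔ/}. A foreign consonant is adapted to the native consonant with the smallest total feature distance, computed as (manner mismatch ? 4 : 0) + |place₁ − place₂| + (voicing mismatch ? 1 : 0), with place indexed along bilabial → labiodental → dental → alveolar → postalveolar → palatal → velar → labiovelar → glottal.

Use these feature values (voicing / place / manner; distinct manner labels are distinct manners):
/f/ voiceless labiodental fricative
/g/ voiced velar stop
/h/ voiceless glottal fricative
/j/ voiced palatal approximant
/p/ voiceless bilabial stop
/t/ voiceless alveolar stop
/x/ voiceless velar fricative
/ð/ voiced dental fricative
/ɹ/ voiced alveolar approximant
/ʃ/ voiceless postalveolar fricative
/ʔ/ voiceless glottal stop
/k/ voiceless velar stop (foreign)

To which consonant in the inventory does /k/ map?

/g/ is closest: same manner (stop), place distance 0 (velar→velar), voicing differs (+1); total 1. Next closest is /ʔ/ at distance 2.

g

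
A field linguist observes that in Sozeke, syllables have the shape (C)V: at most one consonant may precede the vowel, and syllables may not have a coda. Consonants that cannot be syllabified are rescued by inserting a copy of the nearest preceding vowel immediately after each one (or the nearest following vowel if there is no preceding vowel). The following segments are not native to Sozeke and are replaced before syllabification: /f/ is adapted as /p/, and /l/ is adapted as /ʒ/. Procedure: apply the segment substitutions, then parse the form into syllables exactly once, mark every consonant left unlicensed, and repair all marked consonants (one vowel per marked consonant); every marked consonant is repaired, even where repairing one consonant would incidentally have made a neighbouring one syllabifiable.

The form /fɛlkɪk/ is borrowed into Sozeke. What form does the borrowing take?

Substitution: /f/ → /p/, /l/ → /ʒ/, giving /pɛʒkɪk/.
Under (C)V, the unsyllabifiable consonants are /ʒ/, /k/ (no codas are permitted; onsets are limited to one consonant).
Epenthesis after each stranded consonant: /ʒ/ → /ʒɛ/, /k/ → /kɪ/.

pɛʒɛkɪkɪ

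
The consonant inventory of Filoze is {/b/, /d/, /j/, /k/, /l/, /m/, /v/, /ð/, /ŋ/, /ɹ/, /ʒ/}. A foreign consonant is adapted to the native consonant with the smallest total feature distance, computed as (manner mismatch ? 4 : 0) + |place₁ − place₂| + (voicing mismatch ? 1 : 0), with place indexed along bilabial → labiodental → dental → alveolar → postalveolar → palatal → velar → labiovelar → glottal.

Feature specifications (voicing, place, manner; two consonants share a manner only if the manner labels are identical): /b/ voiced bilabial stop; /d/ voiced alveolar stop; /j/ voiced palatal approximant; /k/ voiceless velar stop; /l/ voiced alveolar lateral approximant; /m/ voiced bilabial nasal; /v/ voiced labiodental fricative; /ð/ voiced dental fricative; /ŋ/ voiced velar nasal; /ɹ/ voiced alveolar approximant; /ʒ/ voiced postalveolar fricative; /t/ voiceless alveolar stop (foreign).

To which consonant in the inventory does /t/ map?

d

/d/ is closest: same manner (stop), place distance 0 (alveolar→alveolar), voicing differs (+1); total 1. Next closest is /k/ at distance 3.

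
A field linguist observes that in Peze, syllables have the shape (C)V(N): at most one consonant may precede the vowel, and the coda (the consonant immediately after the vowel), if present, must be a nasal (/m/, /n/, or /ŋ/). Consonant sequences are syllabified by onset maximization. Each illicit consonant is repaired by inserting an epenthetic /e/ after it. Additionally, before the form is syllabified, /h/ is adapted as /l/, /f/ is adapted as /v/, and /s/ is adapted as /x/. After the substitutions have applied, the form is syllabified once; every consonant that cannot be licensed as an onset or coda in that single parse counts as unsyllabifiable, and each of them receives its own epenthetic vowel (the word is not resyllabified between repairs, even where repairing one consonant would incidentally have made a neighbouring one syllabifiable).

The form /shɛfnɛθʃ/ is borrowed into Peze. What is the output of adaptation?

Substitution: /s/ → /x/, /h/ → /l/, /f/ → /v/, giving /xlɛvnɛθʃ/.
The consonants /x/, /v/, /θ/, /ʃ/ cannot be parsed into a legal (C)V(N) syllable (only a nasal (/m/, /n/, or /ŋ/) is licensed in coda position; onsets are limited to one consonant).
Each unlicensed consonant becomes the onset of a new syllable: /x/ → /xe/, /v/ → /ve/, /θ/ → /θe/, /ʃ/ → /ʃe/.

xelɛvenɛθeʃe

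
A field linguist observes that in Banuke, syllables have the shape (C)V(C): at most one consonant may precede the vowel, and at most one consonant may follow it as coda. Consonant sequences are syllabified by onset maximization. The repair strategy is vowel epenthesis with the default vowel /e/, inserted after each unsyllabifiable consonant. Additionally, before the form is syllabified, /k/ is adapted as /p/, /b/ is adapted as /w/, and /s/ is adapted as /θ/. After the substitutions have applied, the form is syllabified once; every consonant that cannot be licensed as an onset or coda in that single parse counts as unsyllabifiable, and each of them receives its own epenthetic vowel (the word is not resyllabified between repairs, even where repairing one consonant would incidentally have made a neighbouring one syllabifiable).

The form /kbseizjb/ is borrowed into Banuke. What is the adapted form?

peweθeizjewe

Substitution: /k/ → /p/, /b/ → /w/, /s/ → /θ/, giving /pwθeizjw/.
The consonants /p/, /w/, /j/, /w/ cannot be parsed into a legal (C)V(C) syllable (at most one coda consonant is licensed; onsets are limited to one consonant).
Each unlicensed consonant becomes the onset of a new syllable: /p/ → /pe/, /w/ → /we/, /j/ → /je/, /w/ → /we/.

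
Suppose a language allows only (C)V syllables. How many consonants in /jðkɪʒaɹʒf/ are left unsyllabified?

5

The consonants /j/, /ð/, /ɹ/, /ʒ/, /f/ cannot be parsed into a legal (C)V syllable (no codas are permitted; onsets are limited to one consonant).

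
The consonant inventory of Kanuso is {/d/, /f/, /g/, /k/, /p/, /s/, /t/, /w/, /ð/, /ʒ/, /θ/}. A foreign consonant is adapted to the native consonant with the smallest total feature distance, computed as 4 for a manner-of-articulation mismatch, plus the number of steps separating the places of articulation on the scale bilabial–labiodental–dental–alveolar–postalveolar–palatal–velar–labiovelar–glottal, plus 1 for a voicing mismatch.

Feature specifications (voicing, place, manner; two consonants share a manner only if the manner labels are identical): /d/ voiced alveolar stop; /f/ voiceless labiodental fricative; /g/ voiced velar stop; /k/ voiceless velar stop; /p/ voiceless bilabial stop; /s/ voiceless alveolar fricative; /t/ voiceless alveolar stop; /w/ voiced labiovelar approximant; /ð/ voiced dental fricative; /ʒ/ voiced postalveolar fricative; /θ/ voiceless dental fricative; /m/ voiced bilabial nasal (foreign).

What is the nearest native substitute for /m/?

p

/p/ is closest: manner differs (nasal→stop, +4), place distance 0 (bilabial→bilabial), voicing differs (+1); total 5. Next closest is /f/ at distance 6.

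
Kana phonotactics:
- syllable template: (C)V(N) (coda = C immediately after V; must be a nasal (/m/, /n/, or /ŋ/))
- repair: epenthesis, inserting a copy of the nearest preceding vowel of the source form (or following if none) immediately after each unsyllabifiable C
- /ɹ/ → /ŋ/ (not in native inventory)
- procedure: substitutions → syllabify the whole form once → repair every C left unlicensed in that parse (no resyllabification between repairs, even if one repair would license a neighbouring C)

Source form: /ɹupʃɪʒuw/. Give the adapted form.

ŋupuʃɪʒuwu

Substitution: /ɹ/ → /ŋ/, giving /ŋupʃɪʒuw/.
The consonants /p/, /w/ cannot be parsed into a legal (C)V(N) syllable (only a nasal (/m/, /n/, or /ŋ/) is licensed in coda position; onsets are limited to one consonant).
Inserting the epenthetic vowel yields /p/ → /pu/, /w/ → /wu/.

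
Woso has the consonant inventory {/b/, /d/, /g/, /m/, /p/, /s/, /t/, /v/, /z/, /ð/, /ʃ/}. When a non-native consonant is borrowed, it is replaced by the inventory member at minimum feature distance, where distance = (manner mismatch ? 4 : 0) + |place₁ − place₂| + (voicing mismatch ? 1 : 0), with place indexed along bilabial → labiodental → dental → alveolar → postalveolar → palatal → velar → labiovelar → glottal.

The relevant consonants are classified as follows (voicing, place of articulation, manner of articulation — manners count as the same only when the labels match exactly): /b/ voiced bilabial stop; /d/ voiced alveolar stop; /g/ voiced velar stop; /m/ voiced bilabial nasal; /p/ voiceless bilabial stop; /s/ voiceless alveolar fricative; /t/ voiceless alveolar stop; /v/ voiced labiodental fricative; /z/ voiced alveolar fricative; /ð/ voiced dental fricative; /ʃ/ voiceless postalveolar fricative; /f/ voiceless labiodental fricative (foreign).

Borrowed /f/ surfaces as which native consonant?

v

/v/ is closest: same manner (fricative), place distance 0 (labiodental→labiodental), voicing differs (+1); total 1. Next closest is /s/ at distance 2.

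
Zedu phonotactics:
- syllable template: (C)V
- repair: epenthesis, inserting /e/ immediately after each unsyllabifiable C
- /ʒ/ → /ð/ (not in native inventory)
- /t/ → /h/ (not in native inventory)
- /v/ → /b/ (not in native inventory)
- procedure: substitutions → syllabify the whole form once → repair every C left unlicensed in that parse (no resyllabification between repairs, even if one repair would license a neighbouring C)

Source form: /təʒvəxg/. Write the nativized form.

həðebəxege

Substitution: /t/ → /h/, /ʒ/ → /ð/, /v/ → /b/, giving /həðbəxg/.
Syllabifying with onset maximization leaves /ð/, /x/, /g/ stranded (no codas are permitted; onsets are limited to one consonant).
Epenthesis after each stranded consonant: /ð/ → /ðe/, /x/ → /xe/, /g/ → /ge/.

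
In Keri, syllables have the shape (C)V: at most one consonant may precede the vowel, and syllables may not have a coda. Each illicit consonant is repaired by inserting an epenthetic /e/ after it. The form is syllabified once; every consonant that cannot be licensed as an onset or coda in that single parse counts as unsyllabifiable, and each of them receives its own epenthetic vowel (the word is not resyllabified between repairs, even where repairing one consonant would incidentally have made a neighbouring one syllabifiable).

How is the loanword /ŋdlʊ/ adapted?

ŋedelʊ

Syllabifying with onset maximization leaves /ŋ/, /d/ stranded (no codas are permitted; onsets are limited to one consonant).
Epenthesis after each stranded consonant: /ŋ/ → /ŋe/, /d/ → /de/.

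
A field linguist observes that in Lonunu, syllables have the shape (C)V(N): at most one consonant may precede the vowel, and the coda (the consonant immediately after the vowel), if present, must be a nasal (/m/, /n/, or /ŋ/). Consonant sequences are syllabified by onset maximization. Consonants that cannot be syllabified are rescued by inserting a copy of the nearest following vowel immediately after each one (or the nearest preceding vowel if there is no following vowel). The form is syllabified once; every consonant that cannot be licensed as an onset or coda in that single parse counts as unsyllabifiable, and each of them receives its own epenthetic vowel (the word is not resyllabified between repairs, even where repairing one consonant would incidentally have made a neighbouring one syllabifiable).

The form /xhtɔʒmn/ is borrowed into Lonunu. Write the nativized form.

Under (C)V(N), the unsyllabifiable consonants are /x/, /h/, /ʒ/, /m/, /n/ (only a nasal (/m/, /n/, or /ŋ/) is licensed in coda position; onsets are limited to one consonant).
Epenthesis after each stranded consonant: /x/ → /xɔ/, /h/ → /hɔ/, /ʒ/ → /ʒɔ/, /m/ → /mɔ/, /n/ → /nɔ/.

xɔhɔtɔʒɔmɔnɔ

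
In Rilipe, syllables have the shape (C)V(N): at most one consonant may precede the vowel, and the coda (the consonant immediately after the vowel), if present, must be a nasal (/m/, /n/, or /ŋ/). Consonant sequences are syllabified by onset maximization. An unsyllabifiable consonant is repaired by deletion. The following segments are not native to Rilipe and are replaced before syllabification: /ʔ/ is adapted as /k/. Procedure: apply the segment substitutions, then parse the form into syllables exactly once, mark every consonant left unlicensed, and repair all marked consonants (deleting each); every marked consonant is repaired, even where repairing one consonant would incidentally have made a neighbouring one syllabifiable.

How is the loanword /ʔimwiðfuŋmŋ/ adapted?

Substitution: /ʔ/ → /k/, giving /kimwiðfuŋmŋ/.
Syllabifying with onset maximization leaves /ð/, /m/, /ŋ/ stranded (only a nasal (/m/, /n/, or /ŋ/) is licensed in coda position; onsets are limited to one consonant).
Deleting the stranded consonants removes /ð/, /m/, /ŋ/.

kimwifuŋ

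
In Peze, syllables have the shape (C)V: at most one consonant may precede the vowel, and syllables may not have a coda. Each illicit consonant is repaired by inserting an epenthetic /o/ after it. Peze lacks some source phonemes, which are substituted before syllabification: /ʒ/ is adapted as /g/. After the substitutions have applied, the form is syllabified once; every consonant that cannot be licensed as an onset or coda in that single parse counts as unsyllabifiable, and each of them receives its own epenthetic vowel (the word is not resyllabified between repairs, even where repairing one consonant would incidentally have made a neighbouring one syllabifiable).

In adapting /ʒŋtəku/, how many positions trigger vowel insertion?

2

After substitution the input is /gŋtəku/.
The unsyllabifiable consonants are /g/, /ŋ/; each receives one epenthetic vowel.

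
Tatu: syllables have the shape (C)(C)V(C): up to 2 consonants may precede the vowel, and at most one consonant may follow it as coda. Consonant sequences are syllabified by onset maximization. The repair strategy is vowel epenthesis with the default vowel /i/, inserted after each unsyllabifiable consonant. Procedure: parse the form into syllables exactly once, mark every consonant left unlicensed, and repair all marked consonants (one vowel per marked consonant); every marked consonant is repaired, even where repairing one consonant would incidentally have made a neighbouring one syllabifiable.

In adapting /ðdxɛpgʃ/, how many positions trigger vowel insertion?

3

The unsyllabifiable consonants are /ð/, /g/, /ʃ/; each receives one epenthetic vowel.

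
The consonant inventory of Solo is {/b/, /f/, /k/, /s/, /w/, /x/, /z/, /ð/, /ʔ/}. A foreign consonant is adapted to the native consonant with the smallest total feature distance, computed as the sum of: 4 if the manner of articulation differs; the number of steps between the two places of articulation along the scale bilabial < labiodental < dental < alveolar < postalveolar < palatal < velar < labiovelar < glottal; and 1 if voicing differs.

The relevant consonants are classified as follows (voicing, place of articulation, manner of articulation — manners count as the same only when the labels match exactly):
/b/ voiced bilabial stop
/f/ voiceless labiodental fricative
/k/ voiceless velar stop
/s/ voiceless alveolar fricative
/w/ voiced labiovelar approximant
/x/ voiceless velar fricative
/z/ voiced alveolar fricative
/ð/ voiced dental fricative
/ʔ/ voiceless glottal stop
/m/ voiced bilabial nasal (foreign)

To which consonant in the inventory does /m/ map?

/b/ is closest: manner differs (nasal→stop, +4), place distance 0 (bilabial→bilabial), same voicing; total 4. Next closest is /f/ at distance 6.

b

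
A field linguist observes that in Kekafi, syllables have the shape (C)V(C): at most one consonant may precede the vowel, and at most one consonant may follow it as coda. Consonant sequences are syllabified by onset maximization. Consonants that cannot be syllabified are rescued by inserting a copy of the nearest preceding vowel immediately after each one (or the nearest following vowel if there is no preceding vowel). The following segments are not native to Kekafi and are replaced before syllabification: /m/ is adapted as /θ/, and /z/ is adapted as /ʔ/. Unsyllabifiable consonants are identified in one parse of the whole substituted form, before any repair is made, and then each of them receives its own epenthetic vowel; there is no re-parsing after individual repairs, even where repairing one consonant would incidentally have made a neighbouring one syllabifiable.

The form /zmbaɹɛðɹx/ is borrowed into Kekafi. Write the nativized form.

ʔaθabaɹɛðɹɛxɛ

Substitution: /z/ → /ʔ/, /m/ → /θ/, giving /ʔθbaɹɛðɹx/.
Under (C)V(C), the unsyllabifiable consonants are /ʔ/, /θ/, /ɹ/, /x/ (at most one coda consonant is licensed; onsets are limited to one consonant).
Inserting the epenthetic vowel yields /ʔ/ → /ʔa/, /θ/ → /θa/, /ɹ/ → /ɹɛ/, /x/ → /xɛ/.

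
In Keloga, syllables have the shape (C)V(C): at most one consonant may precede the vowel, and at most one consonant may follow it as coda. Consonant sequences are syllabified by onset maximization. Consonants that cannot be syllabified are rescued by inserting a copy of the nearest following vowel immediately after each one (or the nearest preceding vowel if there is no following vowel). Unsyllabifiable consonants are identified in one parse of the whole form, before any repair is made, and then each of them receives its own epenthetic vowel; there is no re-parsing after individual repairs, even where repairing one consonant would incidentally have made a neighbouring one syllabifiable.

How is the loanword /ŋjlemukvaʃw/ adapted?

Under (C)V(C), the unsyllabifiable consonants are /ŋ/, /j/, /w/ (at most one coda consonant is licensed; onsets are limited to one consonant).
Epenthesis after each stranded consonant: /ŋ/ → /ŋe/, /j/ → /je/, /w/ → /wa/.

ŋejelemukvaʃwa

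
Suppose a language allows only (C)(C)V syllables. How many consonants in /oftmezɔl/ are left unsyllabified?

2

Syllabifying with onset maximization leaves /f/, /l/ stranded (no codas are permitted; onsets may contain at most 2 consonants).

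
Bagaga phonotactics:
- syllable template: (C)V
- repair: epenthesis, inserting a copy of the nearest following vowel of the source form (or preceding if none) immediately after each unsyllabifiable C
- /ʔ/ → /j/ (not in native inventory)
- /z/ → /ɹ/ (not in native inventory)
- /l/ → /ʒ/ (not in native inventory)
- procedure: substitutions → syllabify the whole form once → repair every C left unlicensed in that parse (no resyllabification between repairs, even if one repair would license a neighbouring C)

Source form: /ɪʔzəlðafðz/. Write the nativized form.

Substitution: /ʔ/ → /j/, /z/ → /ɹ/, /l/ → /ʒ/, giving /ɪjɹəʒðafðɹ/.
Under (C)V, the unsyllabifiable consonants are /j/, /ʒ/, /f/, /ð/, /ɹ/ (no codas are permitted; onsets are limited to one consonant).
Epenthesis after each stranded consonant: /j/ → /jə/, /ʒ/ → /ʒa/, /f/ → /fa/, /ð/ → /ða/, /ɹ/ → /ɹa/.

ɪjəɹəʒaðafaðaɹa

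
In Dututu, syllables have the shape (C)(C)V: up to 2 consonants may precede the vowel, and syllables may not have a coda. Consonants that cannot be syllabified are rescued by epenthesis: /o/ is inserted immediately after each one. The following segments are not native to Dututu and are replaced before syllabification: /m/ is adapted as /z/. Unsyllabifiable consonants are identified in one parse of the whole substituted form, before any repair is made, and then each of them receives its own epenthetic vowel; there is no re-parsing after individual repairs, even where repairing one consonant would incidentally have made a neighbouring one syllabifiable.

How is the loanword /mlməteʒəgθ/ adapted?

zolzəteʒəgoθo

Substitution: /m/ → /z/, giving /zlzəteʒəgθ/.
Syllabifying with onset maximization leaves /z/, /g/, /θ/ stranded (no codas are permitted; onsets may contain at most 2 consonants).
Each unlicensed consonant becomes the onset of a new syllable: /z/ → /zo/, /g/ → /go/, /θ/ → /θo/.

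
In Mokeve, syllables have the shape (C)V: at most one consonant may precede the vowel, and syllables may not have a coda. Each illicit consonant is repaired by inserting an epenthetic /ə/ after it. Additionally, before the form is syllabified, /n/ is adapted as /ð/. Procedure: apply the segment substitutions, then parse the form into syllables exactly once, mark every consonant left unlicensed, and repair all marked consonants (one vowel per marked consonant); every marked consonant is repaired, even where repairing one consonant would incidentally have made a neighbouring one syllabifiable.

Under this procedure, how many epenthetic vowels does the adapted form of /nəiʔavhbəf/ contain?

After substitution the input is /ðəiʔavhbəf/.
The unsyllabifiable consonants are /v/, /h/, /f/; each receives one epenthetic vowel.

3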